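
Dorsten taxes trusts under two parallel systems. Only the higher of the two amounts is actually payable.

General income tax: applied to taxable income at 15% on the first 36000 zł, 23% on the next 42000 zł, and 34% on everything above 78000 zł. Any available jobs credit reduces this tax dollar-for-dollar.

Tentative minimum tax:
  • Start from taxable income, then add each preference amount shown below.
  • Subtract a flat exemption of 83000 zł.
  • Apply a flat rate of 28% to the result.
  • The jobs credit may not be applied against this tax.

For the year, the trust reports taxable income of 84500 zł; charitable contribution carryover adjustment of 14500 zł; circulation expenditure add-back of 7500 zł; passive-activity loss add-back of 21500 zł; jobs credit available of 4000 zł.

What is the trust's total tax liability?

Tentative minimum tax:
  Adjusted income: 84500 zł + 14500 zł + 7500 zł + 21500 zł = 128000 zł
  Less exemption 83000 zł → base 45000 zł
  45000 zł × 28% = 12600 zł

General income tax:
  36000 zł × 15% = 5400 zł
  42000 zł × 23% = 9660 zł
  6500 zł × 34% = 2210 zł
  → 17270 zł
  Less jobs credit 4000 zł → 13270 zł

13270 zł > 12600 zł, so the general income tax governs.

13270 zł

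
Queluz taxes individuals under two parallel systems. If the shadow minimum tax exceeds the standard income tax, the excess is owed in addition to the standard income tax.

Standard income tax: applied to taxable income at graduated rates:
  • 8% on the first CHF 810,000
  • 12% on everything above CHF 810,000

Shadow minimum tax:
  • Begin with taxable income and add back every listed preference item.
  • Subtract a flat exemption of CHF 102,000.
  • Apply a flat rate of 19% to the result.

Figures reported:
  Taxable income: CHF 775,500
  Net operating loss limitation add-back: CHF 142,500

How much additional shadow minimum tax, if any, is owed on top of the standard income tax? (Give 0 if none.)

Shadow minimum tax:
  Adjusted income: CHF 775,500 + CHF 142,500 = CHF 918,000
  Less exemption CHF 102,000 → base CHF 816,000
  CHF 816,000 × 19% = CHF 155,040

Standard income tax:
  CHF 775,500 × 8% = CHF 62,040

Excess of shadow minimum tax over standard income tax: CHF 155,040 − CHF 62,040 = CHF 93,000.

CHF 93,000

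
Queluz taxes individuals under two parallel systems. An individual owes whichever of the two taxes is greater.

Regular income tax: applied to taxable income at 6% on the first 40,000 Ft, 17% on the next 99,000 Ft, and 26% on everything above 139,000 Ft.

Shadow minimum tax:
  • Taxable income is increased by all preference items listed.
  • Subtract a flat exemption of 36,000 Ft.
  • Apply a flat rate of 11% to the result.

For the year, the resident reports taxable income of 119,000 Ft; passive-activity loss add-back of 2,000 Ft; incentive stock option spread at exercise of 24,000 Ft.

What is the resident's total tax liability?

Shadow minimum tax:
  Adjusted income: 119,000 Ft + 2,000 Ft + 24,000 Ft = 145,000 Ft
  Less exemption 36,000 Ft → base 109,000 Ft
  109,000 Ft × 11% = 11,990 Ft

Regular income tax:
  40,000 Ft × 6% = 2,400 Ft
  79,000 Ft × 17% = 13,430 Ft
  → 15,830 Ft

15,830 Ft > 11,990 Ft, so the regular income tax governs.

15,830 Ft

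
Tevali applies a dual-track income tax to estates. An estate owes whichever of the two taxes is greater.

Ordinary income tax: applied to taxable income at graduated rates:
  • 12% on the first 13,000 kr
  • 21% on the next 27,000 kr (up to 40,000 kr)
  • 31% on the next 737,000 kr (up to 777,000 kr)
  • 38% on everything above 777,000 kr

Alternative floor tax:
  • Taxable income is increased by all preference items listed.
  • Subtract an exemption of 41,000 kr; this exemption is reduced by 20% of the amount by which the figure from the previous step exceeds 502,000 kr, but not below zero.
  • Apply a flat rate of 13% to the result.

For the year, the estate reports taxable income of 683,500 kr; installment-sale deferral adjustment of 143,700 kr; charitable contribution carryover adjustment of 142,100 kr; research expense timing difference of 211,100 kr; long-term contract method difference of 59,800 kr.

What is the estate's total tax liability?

Ordinary income tax:
  13,000 kr × 12% = 1,560 kr
  27,000 kr × 21% = 5,670 kr
  643,500 kr × 31% = 199,485 kr
  → 206,715 kr

Alternative floor tax:
  Adjusted income: 683,500 kr + 143,700 kr + 142,100 kr + 211,100 kr + 59,800 kr = 1,240,200 kr
  Exemption: 20% × (1,240,200 kr − 502,000 kr) = 147,640 kr ≥ 41,000 kr, so the exemption is fully phased out
  Base: 1,240,200 kr − 0 kr = 1,240,200 kr
  1,240,200 kr × 13% = 161,226 kr

206,715 kr > 161,226 kr, so the ordinary income tax governs.

206,715 kr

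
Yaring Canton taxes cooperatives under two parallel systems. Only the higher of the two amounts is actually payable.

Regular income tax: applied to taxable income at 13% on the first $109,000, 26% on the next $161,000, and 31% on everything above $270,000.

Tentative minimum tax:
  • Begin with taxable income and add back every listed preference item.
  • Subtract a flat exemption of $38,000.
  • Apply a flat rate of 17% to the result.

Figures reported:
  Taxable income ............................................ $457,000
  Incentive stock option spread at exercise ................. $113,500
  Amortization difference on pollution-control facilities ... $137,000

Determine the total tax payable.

Tentative minimum tax:
  Adjusted income: $457,000 + $113,500 + $137,000 = $707,500
  Less exemption $38,000 → base $669,500
  $669,500 × 17% = $113,815

Regular income tax:
  $109,000 × 13% = $14,170
  $161,000 × 26% = $41,860
  $187,000 × 31% = $57,970
  → $114,000

$114,000 > $113,815, so the regular income tax governs.

$114,000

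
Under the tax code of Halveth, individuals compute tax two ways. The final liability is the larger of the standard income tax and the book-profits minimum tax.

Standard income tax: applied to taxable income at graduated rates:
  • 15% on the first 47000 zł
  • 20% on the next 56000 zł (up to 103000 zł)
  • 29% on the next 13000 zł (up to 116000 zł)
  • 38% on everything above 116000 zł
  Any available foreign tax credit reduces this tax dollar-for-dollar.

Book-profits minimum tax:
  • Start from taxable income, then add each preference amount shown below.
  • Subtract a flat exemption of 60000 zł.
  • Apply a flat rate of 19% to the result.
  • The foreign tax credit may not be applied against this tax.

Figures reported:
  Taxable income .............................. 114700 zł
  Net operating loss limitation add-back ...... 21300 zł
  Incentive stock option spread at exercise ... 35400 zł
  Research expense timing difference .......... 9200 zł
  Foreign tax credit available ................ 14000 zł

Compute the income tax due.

22914 zł

Book-profits minimum tax:
  Adjusted income: 114700 zł + 21300 zł + 35400 zł + 9200 zł = 180600 zł
  Less exemption 60000 zł → base 120600 zł
  120600 zł × 19% = 22914 zł

Standard income tax:
  47000 zł × 15% = 7050 zł
  56000 zł × 20% = 11200 zł
  11700 zł × 29% = 3393 zł
  → 21643 zł
  Less foreign tax credit 14000 zł → 7643 zł

22914 zł > 7643 zł, so the book-profits minimum tax is the binding amount.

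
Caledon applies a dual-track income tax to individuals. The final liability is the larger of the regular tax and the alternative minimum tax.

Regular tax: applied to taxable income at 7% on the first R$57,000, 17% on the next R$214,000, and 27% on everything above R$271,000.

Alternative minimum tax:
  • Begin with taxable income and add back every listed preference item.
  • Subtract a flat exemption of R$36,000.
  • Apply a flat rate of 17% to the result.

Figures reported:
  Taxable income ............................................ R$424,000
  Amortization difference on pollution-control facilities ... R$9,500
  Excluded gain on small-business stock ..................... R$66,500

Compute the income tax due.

R$81,680

Regular tax:
  R$57,000 × 7% = R$3,990
  R$214,000 × 17% = R$36,380
  R$153,000 × 27% = R$41,310
  → R$81,680

Alternative minimum tax:
  Adjusted income: R$424,000 + R$9,500 + R$66,500 = R$500,000
  Less exemption R$36,000 → base R$464,000
  R$464,000 × 17% = R$78,880

R$81,680 > R$78,880, so the regular tax governs.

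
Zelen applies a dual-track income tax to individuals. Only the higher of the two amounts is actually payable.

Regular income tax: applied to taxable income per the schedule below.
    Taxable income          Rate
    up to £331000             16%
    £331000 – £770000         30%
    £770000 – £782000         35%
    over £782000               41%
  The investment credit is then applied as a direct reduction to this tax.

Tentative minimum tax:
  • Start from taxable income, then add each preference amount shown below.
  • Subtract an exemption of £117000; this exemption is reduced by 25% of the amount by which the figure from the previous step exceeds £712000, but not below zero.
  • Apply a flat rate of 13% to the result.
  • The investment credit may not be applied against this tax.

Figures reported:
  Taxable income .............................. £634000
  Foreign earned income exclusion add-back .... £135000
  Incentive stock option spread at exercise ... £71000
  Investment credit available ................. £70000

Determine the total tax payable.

£98150

Tentative minimum tax:
  Adjusted income: £634000 + £135000 + £71000 = £840000
  Exemption: £117000 − 25% × (£840000 − £712000) = £117000 − £32000 = £85000
  Base: £840000 − £85000 = £755000
  £755000 × 13% = £98150

Regular income tax:
  £331000 × 16% = £52960
  £303000 × 30% = £90900
  → £143860
  Less investment credit £70000 → £73860

£98150 > £73860, so the tentative minimum tax is the binding amount.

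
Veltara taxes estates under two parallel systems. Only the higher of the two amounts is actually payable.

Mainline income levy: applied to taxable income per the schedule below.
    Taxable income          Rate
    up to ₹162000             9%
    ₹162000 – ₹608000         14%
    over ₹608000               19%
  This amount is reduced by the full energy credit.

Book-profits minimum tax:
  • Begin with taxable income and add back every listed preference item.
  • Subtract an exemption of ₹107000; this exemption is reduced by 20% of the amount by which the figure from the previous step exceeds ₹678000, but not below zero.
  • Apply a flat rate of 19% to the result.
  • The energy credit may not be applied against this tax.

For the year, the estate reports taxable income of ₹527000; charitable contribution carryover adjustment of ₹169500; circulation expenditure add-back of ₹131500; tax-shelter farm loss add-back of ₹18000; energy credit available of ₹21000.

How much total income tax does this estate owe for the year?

Mainline income levy:
  ₹162000 × 9% = ₹14580
  ₹365000 × 14% = ₹51100
  → ₹65680
  Less energy credit ₹21000 → ₹44680

Book-profits minimum tax:
  Adjusted income: ₹527000 + ₹169500 + ₹131500 + ₹18000 = ₹846000
  Exemption: ₹107000 − 20% × (₹846000 − ₹678000) = ₹107000 − ₹33600 = ₹73400
  Base: ₹846000 − ₹73400 = ₹772600
  ₹772600 × 19% = ₹146794

₹146794 > ₹44680, so the book-profits minimum tax is the binding amount.

₹146794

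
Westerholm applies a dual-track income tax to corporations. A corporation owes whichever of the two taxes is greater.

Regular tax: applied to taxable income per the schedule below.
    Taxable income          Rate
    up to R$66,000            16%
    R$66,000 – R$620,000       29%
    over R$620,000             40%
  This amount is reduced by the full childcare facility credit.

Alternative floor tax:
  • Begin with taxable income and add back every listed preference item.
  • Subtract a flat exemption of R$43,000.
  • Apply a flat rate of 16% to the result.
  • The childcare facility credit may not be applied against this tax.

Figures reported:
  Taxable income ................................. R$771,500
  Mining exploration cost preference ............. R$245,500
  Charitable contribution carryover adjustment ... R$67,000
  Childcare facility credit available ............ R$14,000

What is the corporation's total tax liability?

R$217,820

Regular tax:
  R$66,000 × 16% = R$10,560
  R$554,000 × 29% = R$160,660
  R$151,500 × 40% = R$60,600
  → R$231,820
  Less childcare facility credit R$14,000 → R$217,820

Alternative floor tax:
  Adjusted income: R$771,500 + R$245,500 + R$67,000 = R$1,084,000
  Less exemption R$43,000 → base R$1,041,000
  R$1,041,000 × 16% = R$166,560

R$217,820 > R$166,560, so the regular tax governs.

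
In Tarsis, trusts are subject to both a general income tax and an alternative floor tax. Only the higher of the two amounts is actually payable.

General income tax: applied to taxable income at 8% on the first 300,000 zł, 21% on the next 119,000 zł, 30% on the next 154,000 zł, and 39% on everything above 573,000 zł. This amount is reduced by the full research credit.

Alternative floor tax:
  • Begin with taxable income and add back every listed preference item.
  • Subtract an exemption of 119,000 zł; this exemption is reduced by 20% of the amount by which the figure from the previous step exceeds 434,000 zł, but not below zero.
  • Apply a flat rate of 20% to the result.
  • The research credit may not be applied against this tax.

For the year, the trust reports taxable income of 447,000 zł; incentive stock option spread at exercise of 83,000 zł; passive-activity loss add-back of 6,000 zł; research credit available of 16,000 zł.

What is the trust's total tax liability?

Alternative floor tax:
  Adjusted income: 447,000 zł + 83,000 zł + 6,000 zł = 536,000 zł
  Exemption: 119,000 zł − 20% × (536,000 zł − 434,000 zł) = 119,000 zł − 20,400 zł = 98,600 zł
  Base: 536,000 zł − 98,600 zł = 437,400 zł
  437,400 zł × 20% = 87,480 zł

General income tax:
  300,000 zł × 8% = 24,000 zł
  119,000 zł × 21% = 24,990 zł
  28,000 zł × 30% = 8,400 zł
  → 57,390 zł
  Less research credit 16,000 zł → 41,390 zł

87,480 zł > 41,390 zł, so the alternative floor tax is the binding amount.

87,480 zł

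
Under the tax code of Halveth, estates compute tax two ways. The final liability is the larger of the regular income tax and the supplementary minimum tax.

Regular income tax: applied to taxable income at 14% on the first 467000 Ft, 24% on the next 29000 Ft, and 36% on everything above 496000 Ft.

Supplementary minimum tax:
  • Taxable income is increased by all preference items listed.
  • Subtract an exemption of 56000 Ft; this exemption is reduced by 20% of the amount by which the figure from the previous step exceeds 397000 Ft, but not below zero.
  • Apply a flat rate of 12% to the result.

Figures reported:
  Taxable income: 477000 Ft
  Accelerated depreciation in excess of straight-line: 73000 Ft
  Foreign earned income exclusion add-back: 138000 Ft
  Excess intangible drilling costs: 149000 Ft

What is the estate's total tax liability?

100440 Ft

Regular income tax:
  467000 Ft × 14% = 65380 Ft
  10000 Ft × 24% = 2400 Ft
  → 67780 Ft

Supplementary minimum tax:
  Adjusted income: 477000 Ft + 73000 Ft + 138000 Ft + 149000 Ft = 837000 Ft
  Exemption: 20% × (837000 Ft − 397000 Ft) = 88000 Ft ≥ 56000 Ft, so the exemption is fully phased out
  Base: 837000 Ft − 0 Ft = 837000 Ft
  837000 Ft × 12% = 100440 Ft

100440 Ft > 67780 Ft, so the supplementary minimum tax is the binding amount.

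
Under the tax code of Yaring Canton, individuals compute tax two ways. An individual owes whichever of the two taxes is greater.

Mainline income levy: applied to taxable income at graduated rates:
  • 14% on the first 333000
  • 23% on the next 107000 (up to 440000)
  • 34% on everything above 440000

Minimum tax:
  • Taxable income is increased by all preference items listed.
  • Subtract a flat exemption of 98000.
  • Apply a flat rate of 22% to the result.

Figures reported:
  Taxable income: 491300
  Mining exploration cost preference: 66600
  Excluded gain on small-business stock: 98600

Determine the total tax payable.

Minimum tax:
  Adjusted income: 491300 + 66600 + 98600 = 656500
  Less exemption 98000 → base 558500
  558500 × 22% = 122870

Mainline income levy:
  333000 × 14% = 46620
  107000 × 23% = 24610
  51300 × 34% = 17442
  → 88672

122870 > 88672, so the minimum tax is the binding amount.

122870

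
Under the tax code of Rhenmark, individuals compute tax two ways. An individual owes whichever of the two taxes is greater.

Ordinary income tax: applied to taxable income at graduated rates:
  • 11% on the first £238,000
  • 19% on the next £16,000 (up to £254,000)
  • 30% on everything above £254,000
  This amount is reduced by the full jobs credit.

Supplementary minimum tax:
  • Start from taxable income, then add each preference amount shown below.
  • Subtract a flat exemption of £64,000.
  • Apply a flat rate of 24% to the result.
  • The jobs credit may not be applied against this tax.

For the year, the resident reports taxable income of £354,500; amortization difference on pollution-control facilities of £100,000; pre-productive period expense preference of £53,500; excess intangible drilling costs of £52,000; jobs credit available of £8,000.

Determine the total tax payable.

Ordinary income tax:
  £238,000 × 11% = £26,180
  £16,000 × 19% = £3,040
  £100,500 × 30% = £30,150
  → £59,370
  Less jobs credit £8,000 → £51,370

Supplementary minimum tax:
  Adjusted income: £354,500 + £100,000 + £53,500 + £52,000 = £560,000
  Less exemption £64,000 → base £496,000
  £496,000 × 24% = £119,040

£119,040 > £51,370, so the supplementary minimum tax is the binding amount.

£119,040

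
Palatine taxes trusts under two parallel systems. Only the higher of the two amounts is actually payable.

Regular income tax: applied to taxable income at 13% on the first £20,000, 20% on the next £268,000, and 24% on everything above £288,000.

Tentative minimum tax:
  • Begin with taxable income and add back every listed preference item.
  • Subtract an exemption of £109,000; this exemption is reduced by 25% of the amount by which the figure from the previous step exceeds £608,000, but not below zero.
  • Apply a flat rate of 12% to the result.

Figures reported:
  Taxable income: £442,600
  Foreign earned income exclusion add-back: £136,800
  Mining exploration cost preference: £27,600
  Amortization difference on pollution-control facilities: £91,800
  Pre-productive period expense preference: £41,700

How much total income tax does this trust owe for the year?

Regular income tax:
  £20,000 × 13% = £2,600
  £268,000 × 20% = £53,600
  £154,600 × 24% = £37,104
  → £93,304

Tentative minimum tax:
  Adjusted income: £442,600 + £136,800 + £27,600 + £91,800 + £41,700 = £740,500
  Exemption: £109,000 − 25% × (£740,500 − £608,000) = £109,000 − £33,125 = £75,875
  Base: £740,500 − £75,875 = £664,625
  £664,625 × 12% = £79,755

£93,304 > £79,755, so the regular income tax governs.

£93,304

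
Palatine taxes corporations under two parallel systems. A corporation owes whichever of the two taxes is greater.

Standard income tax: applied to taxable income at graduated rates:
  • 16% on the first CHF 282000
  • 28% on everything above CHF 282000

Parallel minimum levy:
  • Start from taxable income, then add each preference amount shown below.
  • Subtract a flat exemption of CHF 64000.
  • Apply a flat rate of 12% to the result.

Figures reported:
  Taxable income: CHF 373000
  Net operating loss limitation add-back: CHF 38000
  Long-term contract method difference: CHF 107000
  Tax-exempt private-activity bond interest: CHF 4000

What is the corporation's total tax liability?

Parallel minimum levy:
  Adjusted income: CHF 373000 + CHF 38000 + CHF 107000 + CHF 4000 = CHF 522000
  Less exemption CHF 64000 → base CHF 458000
  CHF 458000 × 12% = CHF 54960

Standard income tax:
  CHF 282000 × 16% = CHF 45120
  CHF 91000 × 28% = CHF 25480
  → CHF 70600

CHF 70600 > CHF 54960, so the standard income tax governs.

CHF 70600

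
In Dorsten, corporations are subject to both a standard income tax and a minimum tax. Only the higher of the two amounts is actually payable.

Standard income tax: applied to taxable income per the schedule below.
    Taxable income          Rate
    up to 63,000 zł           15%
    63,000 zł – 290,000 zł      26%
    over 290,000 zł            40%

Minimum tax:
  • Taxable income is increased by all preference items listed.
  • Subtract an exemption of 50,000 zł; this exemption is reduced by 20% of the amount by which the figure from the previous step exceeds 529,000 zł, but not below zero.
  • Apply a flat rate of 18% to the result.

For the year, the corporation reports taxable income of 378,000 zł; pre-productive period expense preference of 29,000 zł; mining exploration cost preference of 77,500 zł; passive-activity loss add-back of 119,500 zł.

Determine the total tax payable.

103,670 zł

Standard income tax:
  63,000 zł × 15% = 9,450 zł
  227,000 zł × 26% = 59,020 zł
  88,000 zł × 40% = 35,200 zł
  → 103,670 zł

Minimum tax:
  Adjusted income: 378,000 zł + 29,000 zł + 77,500 zł + 119,500 zł = 604,000 zł
  Exemption: 50,000 zł − 20% × (604,000 zł − 529,000 zł) = 50,000 zł − 15,000 zł = 35,000 zł
  Base: 604,000 zł − 35,000 zł = 569,000 zł
  569,000 zł × 18% = 102,420 zł

103,670 zł > 102,420 zł, so the standard income tax governs.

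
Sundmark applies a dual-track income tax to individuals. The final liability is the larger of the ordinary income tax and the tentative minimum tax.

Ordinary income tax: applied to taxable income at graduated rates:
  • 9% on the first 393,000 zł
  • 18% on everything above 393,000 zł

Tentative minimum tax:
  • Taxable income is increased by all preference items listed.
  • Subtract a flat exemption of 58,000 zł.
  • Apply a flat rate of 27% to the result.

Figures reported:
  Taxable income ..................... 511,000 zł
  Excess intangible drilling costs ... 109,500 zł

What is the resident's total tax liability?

151,875 zł

Tentative minimum tax:
  Adjusted income: 511,000 zł + 109,500 zł = 620,500 zł
  Less exemption 58,000 zł → base 562,500 zł
  562,500 zł × 27% = 151,875 zł

Ordinary income tax:
  393,000 zł × 9% = 35,370 zł
  118,000 zł × 18% = 21,240 zł
  → 56,610 zł

151,875 zł > 56,610 zł, so the tentative minimum tax is the binding amount.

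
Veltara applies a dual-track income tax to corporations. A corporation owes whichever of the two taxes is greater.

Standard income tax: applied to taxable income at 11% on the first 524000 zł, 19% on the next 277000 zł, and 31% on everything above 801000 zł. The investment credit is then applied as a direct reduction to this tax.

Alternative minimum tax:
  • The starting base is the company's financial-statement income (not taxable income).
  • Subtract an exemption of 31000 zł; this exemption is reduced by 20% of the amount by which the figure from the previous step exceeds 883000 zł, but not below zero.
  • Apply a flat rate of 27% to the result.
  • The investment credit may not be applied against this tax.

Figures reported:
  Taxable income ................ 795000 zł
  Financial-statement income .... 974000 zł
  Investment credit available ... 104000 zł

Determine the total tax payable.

259524 zł

Standard income tax:
  524000 zł × 11% = 57640 zł
  271000 zł × 19% = 51490 zł
  → 109130 zł
  Less investment credit 104000 zł → 5130 zł

Alternative minimum tax:
  Base (financial-statement income): 974000 zł
  Exemption: 31000 zł − 20% × (974000 zł − 883000 zł) = 31000 zł − 18200 zł = 12800 zł
  Base: 974000 zł − 12800 zł = 961200 zł
  961200 zł × 27% = 259524 zł

259524 zł > 5130 zł, so the alternative minimum tax is the binding amount.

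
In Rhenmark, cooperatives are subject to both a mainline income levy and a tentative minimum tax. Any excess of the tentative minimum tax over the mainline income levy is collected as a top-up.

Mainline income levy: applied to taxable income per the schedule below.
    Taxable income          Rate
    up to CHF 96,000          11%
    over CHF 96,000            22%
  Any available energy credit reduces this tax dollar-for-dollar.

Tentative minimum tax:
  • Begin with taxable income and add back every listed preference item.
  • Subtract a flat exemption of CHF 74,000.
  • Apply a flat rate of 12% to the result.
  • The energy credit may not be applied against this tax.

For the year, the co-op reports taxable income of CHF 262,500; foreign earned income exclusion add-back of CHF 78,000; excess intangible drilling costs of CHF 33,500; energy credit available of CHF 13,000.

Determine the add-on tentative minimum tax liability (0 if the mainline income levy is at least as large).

Tentative minimum tax:
  Adjusted income: CHF 262,500 + CHF 78,000 + CHF 33,500 = CHF 374,000
  Less exemption CHF 74,000 → base CHF 300,000
  CHF 300,000 × 12% = CHF 36,000

Mainline income levy:
  CHF 96,000 × 11% = CHF 10,560
  CHF 166,500 × 22% = CHF 36,630
  → CHF 47,190
  Less energy credit CHF 13,000 → CHF 34,190

Excess of tentative minimum tax over mainline income levy: CHF 36,000 − CHF 34,190 = CHF 1,810.

CHF 1,810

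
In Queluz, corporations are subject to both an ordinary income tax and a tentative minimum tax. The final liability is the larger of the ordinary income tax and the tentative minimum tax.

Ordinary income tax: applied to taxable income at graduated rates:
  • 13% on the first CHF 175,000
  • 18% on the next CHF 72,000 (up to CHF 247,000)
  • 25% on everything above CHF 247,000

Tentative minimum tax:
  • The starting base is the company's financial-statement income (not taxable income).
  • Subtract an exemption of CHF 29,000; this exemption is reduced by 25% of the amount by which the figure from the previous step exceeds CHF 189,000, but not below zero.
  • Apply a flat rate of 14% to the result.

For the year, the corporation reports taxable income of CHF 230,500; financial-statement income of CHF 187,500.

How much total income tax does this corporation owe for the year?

Ordinary income tax:
  CHF 175,000 × 13% = CHF 22,750
  CHF 55,500 × 18% = CHF 9,990
  → CHF 32,740

Tentative minimum tax:
  Base (financial-statement income): CHF 187,500
  Exemption: CHF 187,500 ≤ CHF 189,000, so full CHF 29,000 applies
  Base: CHF 187,500 − CHF 29,000 = CHF 158,500
  CHF 158,500 × 14% = CHF 22,190

CHF 32,740 > CHF 22,190, so the ordinary income tax governs.

CHF 32,740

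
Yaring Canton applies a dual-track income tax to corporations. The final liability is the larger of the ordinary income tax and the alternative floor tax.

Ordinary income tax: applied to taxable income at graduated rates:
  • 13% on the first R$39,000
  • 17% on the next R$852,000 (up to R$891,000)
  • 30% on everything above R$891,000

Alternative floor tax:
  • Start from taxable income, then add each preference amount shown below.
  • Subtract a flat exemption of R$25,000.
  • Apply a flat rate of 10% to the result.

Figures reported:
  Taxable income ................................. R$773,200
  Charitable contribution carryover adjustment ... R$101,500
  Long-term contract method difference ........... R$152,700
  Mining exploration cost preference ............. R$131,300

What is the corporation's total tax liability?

Ordinary income tax:
  R$39,000 × 13% = R$5,070
  R$734,200 × 17% = R$124,814
  → R$129,884

Alternative floor tax:
  Adjusted income: R$773,200 + R$101,500 + R$152,700 + R$131,300 = R$1,158,700
  Less exemption R$25,000 → base R$1,133,700
  R$1,133,700 × 10% = R$113,370

R$129,884 > R$113,370, so the ordinary income tax governs.

R$129,884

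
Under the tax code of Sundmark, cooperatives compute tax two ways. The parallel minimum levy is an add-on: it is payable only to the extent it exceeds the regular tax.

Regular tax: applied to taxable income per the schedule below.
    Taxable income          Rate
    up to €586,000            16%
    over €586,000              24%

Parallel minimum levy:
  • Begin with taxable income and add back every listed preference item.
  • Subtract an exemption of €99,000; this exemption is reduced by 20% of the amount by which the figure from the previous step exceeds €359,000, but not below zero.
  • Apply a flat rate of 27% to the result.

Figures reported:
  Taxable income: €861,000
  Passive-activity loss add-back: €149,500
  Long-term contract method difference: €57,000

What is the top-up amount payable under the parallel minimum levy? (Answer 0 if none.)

€128,465

Regular tax:
  €586,000 × 16% = €93,760
  €275,000 × 24% = €66,000
  → €159,760

Parallel minimum levy:
  Adjusted income: €861,000 + €149,500 + €57,000 = €1,067,500
  Exemption: 20% × (€1,067,500 − €359,000) = €141,700 ≥ €99,000, so the exemption is fully phased out
  Base: €1,067,500 − €0 = €1,067,500
  €1,067,500 × 27% = €288,225

Excess of parallel minimum levy over regular tax: €288,225 − €159,760 = €128,465.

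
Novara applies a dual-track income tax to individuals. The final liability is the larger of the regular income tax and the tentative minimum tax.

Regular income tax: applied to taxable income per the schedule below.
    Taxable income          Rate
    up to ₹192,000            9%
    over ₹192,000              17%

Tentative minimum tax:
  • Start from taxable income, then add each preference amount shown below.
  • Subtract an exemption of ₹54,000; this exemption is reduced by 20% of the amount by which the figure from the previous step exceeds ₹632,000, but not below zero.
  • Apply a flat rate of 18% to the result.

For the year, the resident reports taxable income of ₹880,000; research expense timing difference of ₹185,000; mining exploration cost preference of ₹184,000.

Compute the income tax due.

₹224,820

Regular income tax:
  ₹192,000 × 9% = ₹17,280
  ₹688,000 × 17% = ₹116,960
  → ₹134,240

Tentative minimum tax:
  Adjusted income: ₹880,000 + ₹185,000 + ₹184,000 = ₹1,249,000
  Exemption: 20% × (₹1,249,000 − ₹632,000) = ₹123,400 ≥ ₹54,000, so the exemption is fully phased out
  Base: ₹1,249,000 − ₹0 = ₹1,249,000
  ₹1,249,000 × 18% = ₹224,820

₹224,820 > ₹134,240, so the tentative minimum tax is the binding amount.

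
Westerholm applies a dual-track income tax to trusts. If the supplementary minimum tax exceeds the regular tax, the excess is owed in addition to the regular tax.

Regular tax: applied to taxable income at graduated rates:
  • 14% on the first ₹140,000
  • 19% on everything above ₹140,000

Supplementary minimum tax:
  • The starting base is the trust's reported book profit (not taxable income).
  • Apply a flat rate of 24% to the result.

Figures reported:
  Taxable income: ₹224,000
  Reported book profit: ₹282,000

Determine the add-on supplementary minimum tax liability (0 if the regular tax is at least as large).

₹32,120

Supplementary minimum tax:
  Base (reported book profit): ₹282,000
  ₹282,000 × 24% = ₹67,680

Regular tax:
  ₹140,000 × 14% = ₹19,600
  ₹84,000 × 19% = ₹15,960
  → ₹35,560

Excess of supplementary minimum tax over regular tax: ₹67,680 − ₹35,560 = ₹32,120.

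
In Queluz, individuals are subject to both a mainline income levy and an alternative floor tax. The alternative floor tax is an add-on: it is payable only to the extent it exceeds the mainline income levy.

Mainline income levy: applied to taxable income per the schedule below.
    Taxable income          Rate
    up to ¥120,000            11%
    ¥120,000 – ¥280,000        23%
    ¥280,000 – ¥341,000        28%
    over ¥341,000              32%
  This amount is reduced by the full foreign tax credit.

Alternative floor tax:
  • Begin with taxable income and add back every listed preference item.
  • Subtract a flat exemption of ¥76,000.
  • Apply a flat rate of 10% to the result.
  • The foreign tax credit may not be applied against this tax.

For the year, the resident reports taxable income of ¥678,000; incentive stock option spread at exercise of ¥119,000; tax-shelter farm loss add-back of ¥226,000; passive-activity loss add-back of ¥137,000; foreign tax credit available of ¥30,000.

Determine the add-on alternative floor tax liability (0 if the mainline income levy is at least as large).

¥0

Mainline income levy:
  ¥120,000 × 11% = ¥13,200
  ¥160,000 × 23% = ¥36,800
  ¥61,000 × 28% = ¥17,080
  ¥337,000 × 32% = ¥107,840
  → ¥174,920
  Less foreign tax credit ¥30,000 → ¥144,920

Alternative floor tax:
  Adjusted income: ¥678,000 + ¥119,000 + ¥226,000 + ¥137,000 = ¥1,160,000
  Less exemption ¥76,000 → base ¥1,084,000
  ¥1,084,000 × 10% = ¥108,400

¥108,400 ≤ ¥144,920, so no add-on is due.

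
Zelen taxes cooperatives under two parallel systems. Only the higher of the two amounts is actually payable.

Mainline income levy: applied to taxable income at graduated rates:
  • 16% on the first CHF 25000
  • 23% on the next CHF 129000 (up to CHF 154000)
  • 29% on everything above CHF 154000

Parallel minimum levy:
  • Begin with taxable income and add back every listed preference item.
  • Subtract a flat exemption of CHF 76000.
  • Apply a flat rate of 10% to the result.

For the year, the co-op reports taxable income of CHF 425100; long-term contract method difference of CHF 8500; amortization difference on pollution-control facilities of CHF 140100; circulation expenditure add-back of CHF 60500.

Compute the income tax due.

Mainline income levy:
  CHF 25000 × 16% = CHF 4000
  CHF 129000 × 23% = CHF 29670
  CHF 271100 × 29% = CHF 78619
  → CHF 112289

Parallel minimum levy:
  Adjusted income: CHF 425100 + CHF 8500 + CHF 140100 + CHF 60500 = CHF 634200
  Less exemption CHF 76000 → base CHF 558200
  CHF 558200 × 10% = CHF 55820

CHF 112289 > CHF 55820, so the mainline income levy governs.

CHF 112289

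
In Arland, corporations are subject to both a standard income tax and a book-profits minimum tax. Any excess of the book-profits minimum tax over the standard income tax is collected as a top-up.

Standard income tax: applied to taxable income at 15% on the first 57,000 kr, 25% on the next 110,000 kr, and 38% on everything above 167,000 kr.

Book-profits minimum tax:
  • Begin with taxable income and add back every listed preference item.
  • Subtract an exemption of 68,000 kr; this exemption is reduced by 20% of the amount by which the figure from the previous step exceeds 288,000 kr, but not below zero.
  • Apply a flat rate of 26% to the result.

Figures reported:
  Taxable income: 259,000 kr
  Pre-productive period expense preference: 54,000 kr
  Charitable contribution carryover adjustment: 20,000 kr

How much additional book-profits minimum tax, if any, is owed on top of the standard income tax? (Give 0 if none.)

230 kr

Standard income tax:
  57,000 kr × 15% = 8,550 kr
  110,000 kr × 25% = 27,500 kr
  92,000 kr × 38% = 34,960 kr
  → 71,010 kr

Book-profits minimum tax:
  Adjusted income: 259,000 kr + 54,000 kr + 20,000 kr = 333,000 kr
  Exemption: 68,000 kr − 20% × (333,000 kr − 288,000 kr) = 68,000 kr − 9,000 kr = 59,000 kr
  Base: 333,000 kr − 59,000 kr = 274,000 kr
  274,000 kr × 26% = 71,240 kr

Excess of book-profits minimum tax over standard income tax: 71,240 kr − 71,010 kr = 230 kr.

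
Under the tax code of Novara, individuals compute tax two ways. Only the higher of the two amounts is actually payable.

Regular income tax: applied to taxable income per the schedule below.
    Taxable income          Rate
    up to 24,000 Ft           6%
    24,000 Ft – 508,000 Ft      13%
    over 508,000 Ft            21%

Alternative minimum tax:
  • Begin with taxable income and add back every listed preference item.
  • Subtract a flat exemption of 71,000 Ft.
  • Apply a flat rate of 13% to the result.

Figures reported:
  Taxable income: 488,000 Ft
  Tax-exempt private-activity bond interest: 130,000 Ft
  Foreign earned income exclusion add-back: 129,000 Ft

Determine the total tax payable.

Regular income tax:
  24,000 Ft × 6% = 1,440 Ft
  464,000 Ft × 13% = 60,320 Ft
  → 61,760 Ft

Alternative minimum tax:
  Adjusted income: 488,000 Ft + 130,000 Ft + 129,000 Ft = 747,000 Ft
  Less exemption 71,000 Ft → base 676,000 Ft
  676,000 Ft × 13% = 87,880 Ft

87,880 Ft > 61,760 Ft, so the alternative minimum tax is the binding amount.

87,880 Ft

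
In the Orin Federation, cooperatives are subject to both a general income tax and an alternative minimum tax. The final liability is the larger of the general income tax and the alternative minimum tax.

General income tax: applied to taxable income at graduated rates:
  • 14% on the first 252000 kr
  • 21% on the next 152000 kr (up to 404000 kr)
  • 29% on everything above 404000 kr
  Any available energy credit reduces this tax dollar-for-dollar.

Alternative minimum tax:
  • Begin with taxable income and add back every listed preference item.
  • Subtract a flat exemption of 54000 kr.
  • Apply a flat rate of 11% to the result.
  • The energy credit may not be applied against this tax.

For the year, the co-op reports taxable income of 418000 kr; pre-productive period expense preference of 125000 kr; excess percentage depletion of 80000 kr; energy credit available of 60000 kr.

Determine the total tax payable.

62590 kr

Alternative minimum tax:
  Adjusted income: 418000 kr + 125000 kr + 80000 kr = 623000 kr
  Less exemption 54000 kr → base 569000 kr
  569000 kr × 11% = 62590 kr

General income tax:
  252000 kr × 14% = 35280 kr
  152000 kr × 21% = 31920 kr
  14000 kr × 29% = 4060 kr
  → 71260 kr
  Less energy credit 60000 kr → 11260 kr

62590 kr > 11260 kr, so the alternative minimum tax is the binding amount.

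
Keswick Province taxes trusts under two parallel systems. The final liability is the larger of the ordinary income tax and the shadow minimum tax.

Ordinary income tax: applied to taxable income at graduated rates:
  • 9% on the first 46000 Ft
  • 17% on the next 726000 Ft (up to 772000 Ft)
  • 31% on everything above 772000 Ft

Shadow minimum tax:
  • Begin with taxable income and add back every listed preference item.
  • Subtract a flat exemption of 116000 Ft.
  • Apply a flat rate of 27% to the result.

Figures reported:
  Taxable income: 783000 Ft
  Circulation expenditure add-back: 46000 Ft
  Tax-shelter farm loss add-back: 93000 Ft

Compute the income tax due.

217620 Ft

Ordinary income tax:
  46000 Ft × 9% = 4140 Ft
  726000 Ft × 17% = 123420 Ft
  11000 Ft × 31% = 3410 Ft
  → 130970 Ft

Shadow minimum tax:
  Adjusted income: 783000 Ft + 46000 Ft + 93000 Ft = 922000 Ft
  Less exemption 116000 Ft → base 806000 Ft
  806000 Ft × 27% = 217620 Ft

217620 Ft > 130970 Ft, so the shadow minimum tax is the binding amount.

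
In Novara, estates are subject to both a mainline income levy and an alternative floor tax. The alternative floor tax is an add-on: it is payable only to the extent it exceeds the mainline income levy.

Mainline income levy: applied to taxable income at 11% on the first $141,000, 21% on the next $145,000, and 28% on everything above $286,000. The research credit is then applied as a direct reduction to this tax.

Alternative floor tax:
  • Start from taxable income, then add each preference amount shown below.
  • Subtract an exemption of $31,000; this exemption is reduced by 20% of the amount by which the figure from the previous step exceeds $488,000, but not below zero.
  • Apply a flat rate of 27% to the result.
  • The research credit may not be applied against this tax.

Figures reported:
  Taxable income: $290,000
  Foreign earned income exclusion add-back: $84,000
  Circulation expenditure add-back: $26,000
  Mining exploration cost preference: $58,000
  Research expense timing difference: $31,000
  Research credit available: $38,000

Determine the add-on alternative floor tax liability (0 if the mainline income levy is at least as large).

$114,634

Alternative floor tax:
  Adjusted income: $290,000 + $84,000 + $26,000 + $58,000 + $31,000 = $489,000
  Exemption: $31,000 − 20% × ($489,000 − $488,000) = $31,000 − $200 = $30,800
  Base: $489,000 − $30,800 = $458,200
  $458,200 × 27% = $123,714

Mainline income levy:
  $141,000 × 11% = $15,510
  $145,000 × 21% = $30,450
  $4,000 × 28% = $1,120
  → $47,080
  Less research credit $38,000 → $9,080

Excess of alternative floor tax over mainline income levy: $123,714 − $9,080 = $114,634.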